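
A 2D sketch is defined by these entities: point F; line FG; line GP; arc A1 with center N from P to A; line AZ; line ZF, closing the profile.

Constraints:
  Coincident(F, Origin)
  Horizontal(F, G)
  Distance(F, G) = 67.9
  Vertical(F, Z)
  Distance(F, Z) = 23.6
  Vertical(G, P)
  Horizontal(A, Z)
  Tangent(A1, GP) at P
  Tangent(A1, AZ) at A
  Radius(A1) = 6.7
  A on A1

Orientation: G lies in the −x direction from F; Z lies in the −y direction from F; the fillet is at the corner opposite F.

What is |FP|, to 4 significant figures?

69.97

F is at the origin; F and G share the same y with |FG| = 67.9 and G on the −x side, so G = (-67.90, 0.000). FZ is vertical with |FZ| = 23.6 and Z on the −y side, so Z = (0.000, -23.60). The virtual corner opposite F is at (-67.90, -23.60). Tangency of A1 to GP means the radius NP is perpendicular to GP and tangency of A1 to AZ means the radius NA is perpendicular to AZ, with radius 6.7, so the center N sits 6.7 in from both sides at N = (-61.20, -16.90). That places the tangent points at P = (-67.90, -16.90) on GP and A = (-61.20, -23.60) on AZ. Then |FP| = |P − F| = 69.97.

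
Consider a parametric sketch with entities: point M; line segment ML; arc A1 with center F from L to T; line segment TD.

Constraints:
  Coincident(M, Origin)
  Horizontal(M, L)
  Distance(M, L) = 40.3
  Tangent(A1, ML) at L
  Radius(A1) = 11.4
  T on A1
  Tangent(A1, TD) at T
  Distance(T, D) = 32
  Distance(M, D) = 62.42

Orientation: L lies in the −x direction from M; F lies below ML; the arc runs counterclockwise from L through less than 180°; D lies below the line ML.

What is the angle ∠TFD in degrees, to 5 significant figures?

70.392°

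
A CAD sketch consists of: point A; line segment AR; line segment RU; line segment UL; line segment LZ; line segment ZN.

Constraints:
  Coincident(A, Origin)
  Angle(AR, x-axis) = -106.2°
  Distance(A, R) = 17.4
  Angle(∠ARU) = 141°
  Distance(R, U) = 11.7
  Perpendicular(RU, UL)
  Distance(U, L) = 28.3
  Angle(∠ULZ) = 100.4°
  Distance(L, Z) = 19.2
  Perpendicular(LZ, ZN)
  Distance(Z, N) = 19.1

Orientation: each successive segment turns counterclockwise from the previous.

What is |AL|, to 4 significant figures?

30.61

A is at the origin; AR runs at -106.2° with length 17.4, so R = (-4.854, -16.71). ∠ARU = 141.0° gives RU at -67.20° from the x-axis; with |RU| = 11.7, U = (-0.3205, -27.49). The perpendicularity gives UL at right angles to RU, so UL runs at 22.80°; with |UL| = 28.3, L = (25.77, -16.53). Then |AL| = |L − A| = 30.61.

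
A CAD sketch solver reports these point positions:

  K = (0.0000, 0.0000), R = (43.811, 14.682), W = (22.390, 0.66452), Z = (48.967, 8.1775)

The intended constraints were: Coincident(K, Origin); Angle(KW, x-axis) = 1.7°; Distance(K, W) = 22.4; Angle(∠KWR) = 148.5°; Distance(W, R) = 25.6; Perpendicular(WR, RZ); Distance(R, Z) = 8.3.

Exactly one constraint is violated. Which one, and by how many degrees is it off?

Perpendicular(WR, RZ) — off by 5.20°.

K = (0.00, 0.00) ✓; KW at 1.700° ✓; |KW| = 22.40 ✓; ∠KWR = 148.5° ✓; |WR| = 25.60 ✓; ∠(WR, RZ) = 84.80° ✗; |RZ| = 8.300 ✓.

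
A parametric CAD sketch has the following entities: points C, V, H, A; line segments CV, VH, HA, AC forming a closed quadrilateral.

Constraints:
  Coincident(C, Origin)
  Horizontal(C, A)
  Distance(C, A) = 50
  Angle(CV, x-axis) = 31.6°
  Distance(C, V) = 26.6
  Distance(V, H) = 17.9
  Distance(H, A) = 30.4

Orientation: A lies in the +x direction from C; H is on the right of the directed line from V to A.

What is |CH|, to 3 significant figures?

20.2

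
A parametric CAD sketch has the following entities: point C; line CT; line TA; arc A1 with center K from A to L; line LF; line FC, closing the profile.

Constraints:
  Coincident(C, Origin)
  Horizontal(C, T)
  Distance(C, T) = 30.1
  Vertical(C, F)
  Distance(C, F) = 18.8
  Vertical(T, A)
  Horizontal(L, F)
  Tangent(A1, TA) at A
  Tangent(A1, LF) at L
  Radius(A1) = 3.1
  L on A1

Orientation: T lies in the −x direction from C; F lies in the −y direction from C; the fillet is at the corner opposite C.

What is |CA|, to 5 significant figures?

33.948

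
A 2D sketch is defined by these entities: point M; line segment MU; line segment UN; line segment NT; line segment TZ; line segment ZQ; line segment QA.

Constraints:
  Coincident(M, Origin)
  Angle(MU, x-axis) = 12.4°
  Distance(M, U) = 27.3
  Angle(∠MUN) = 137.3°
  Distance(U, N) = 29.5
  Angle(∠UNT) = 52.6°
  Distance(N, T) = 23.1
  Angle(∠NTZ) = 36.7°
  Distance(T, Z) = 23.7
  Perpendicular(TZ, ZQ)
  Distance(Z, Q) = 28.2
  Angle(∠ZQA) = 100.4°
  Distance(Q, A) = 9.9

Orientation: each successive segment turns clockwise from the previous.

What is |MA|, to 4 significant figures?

67.11

TZ is perpendicular to ZQ, so ZQ runs at -31.00°; with |ZQ| = 28.2, Q = (67.14, -12.00). ∠ZQA = 100.4° gives QA at -110.6° from the x-axis; with |QA| = 9.9, A = (63.66, -21.26). Then |MA| = |A − M| = 67.11.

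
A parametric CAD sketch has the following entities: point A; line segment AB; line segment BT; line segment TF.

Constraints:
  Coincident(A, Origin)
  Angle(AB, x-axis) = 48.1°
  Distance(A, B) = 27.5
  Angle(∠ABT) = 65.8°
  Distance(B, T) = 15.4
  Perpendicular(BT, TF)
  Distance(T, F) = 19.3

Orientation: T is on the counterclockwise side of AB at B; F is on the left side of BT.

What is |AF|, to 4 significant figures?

7.105

A is at the origin; AB runs at 48.1° with length 27.5, so B = 27.5·(cos 48.1°, sin 48.1°) = (18.37, 20.47). ∠ABT = 65.8°, so BT runs at 48.1° + (180° − 65.8°) = 162.3° from the x-axis; with |BT| = 15.4, T = B + 15.4·(cos 162.3°, sin 162.3°) = (3.694, 25.15). BT ⟂ TF; with |TF| = 19.3 on the left of BT, F = T + 19.3·(-0.3040, -0.9527) = (-2.173, 6.764). Then |AF| = |F − A| = 7.105.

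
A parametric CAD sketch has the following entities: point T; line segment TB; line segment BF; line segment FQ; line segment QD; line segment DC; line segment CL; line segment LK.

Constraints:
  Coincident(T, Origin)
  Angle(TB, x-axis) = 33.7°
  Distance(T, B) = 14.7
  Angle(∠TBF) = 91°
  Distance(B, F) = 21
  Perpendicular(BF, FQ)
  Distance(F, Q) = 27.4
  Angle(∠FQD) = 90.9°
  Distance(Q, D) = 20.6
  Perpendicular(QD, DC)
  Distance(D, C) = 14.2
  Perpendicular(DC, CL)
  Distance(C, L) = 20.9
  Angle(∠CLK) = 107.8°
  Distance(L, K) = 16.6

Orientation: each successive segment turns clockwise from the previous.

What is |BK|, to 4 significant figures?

39.16

T is at the origin; TB runs at 33.7° with length 14.7, so B = (12.23, 8.156). ∠TBF = 91.0° gives BF at -55.30° from the x-axis; with |BF| = 21.0, F = (24.18, -9.109). BF is perpendicular to FQ, so FQ runs at -145.3°; with |FQ| = 27.4, Q = (1.658, -24.71). ∠FQD = 90.9° gives QD at 125.6° from the x-axis; with |QD| = 20.6, D = (-10.33, -7.957). QD ⟂ DC, so DC runs at 35.60°; with |DC| = 14.2, C = (1.212, 0.3090). DC is perpendicular to CL, so CL runs at -54.40°; with |CL| = 20.9, L = (13.38, -16.68). ∠CLK = 107.8° gives LK at -126.6° from the x-axis; with |LK| = 16.6, K = (3.481, -30.01). Then |BK| = |K − B| = 39.16.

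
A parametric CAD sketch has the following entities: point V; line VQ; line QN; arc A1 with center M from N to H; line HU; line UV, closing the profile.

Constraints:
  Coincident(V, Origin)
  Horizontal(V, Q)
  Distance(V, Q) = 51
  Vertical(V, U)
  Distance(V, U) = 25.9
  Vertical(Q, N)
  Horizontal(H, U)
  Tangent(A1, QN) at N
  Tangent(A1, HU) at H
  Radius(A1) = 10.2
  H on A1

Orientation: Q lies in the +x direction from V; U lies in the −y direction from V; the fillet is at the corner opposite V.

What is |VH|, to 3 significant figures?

48.3

V is at the origin; V and Q share the same y with |VQ| = 51.0 and Q on the +x side, so Q = (51.0, 0.00). VU is vertical with |VU| = 25.9 and U on the −y side, so U = (0.00, -25.9). The virtual corner opposite V is at (51.0, -25.9). Since A1 is tangent to QN there, MN ⟂ QN and A1 meets HU tangentially, so MH is at right angles to HU, with radius 10.2, so the center M sits 10.2 in from both sides at M = (40.8, -15.7). That places the tangent points at N = (51.0, -15.7) on QN and H = (40.8, -25.9) on HU. Then |VH| = |H − V| = 48.3.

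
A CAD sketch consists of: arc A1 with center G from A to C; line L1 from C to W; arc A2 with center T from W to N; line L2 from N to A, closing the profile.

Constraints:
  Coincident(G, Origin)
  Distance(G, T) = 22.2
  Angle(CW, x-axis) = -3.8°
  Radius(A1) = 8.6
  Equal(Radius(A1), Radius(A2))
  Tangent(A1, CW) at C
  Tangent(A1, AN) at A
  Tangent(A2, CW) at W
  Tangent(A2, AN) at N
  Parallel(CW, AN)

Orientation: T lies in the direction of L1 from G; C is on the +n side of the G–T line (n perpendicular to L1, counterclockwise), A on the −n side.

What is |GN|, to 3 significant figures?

23.8

The slot axis is L1's direction at -3.8°, so u = (cos -3.8°, sin -3.8°) = (0.998, -0.0663) and n = (−sin -3.8°, cos -3.8°) = (0.0663, 0.998). G is at the origin and T lies 22.2 along u from G, so T = 22.2·u = (22.2, -1.47). Tangency of A1 to both parallel lines with radius 8.6 puts C and A at G ± 8.6·n: C = (0.570, 8.58), A = (-0.570, -8.58). Equal radii place W and N the same way about T: W = T + 8.6·n = (22.7, 7.11), N = T − 8.6·n = (21.6, -10.1). Then |GN| = |N − G| = 23.8.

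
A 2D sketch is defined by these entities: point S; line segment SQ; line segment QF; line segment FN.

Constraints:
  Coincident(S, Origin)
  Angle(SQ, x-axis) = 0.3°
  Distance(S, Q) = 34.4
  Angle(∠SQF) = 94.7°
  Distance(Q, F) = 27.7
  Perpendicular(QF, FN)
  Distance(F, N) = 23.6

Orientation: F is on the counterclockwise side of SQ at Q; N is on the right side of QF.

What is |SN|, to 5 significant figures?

65.437

∠SQF = 94.7°, so QF runs at 0.3° + (180° − 94.7°) = 85.600° from the x-axis; with |QF| = 27.7, F = Q + 27.7·(cos 85.600°, sin 85.600°) = (36.525, 27.798). QF ⟂ FN; with |FN| = 23.6 on the right of QF, N = F + 23.6·(0.99705, -0.076719) = (60.055, 25.988). Then |SN| = |N − S| = 65.437.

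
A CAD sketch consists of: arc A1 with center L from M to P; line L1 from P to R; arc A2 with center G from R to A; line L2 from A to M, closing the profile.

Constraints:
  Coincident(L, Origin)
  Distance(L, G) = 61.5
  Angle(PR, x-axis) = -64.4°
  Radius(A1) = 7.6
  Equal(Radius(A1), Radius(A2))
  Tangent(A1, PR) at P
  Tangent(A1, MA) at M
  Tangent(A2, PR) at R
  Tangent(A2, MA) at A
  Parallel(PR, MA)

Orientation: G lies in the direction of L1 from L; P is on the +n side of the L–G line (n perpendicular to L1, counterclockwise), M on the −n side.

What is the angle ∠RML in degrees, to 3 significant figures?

76.1°

Tangency of A1 to both parallel lines with radius 7.6 puts P and M at L ± 7.6·n: P = (6.85, 3.28), M = (-6.85, -3.28). Equal radii place R and A the same way about G: R = G + 7.6·n = (33.4, -52.2), A = G − 7.6·n = (19.7, -58.7). Then cos ∠RML = MR·ML / (|MR||ML|), giving 76.1°.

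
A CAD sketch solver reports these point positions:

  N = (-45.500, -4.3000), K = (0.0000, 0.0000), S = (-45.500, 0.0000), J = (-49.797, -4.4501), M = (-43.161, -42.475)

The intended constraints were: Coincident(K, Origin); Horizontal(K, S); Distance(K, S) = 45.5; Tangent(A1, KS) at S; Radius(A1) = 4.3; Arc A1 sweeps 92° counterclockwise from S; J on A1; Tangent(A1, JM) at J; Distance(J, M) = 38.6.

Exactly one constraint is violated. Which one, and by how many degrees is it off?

Tangent(A1, JM) at J — off by 7.90°.

K = (0.00, 0.00) ✓; K.y = 0.00, S.y = 0.00 ✓; |KS| = 45.50 ✓; ∠(NS, SK) = 90.00° ✓; |NS| = 4.300 ✓; bearing(N→J) − bearing(N→S) = 92.00° ✓; |NJ| = 4.300 ✓; ∠(NJ, JM) = 82.10° ✗; |JM| = 38.60 ✓.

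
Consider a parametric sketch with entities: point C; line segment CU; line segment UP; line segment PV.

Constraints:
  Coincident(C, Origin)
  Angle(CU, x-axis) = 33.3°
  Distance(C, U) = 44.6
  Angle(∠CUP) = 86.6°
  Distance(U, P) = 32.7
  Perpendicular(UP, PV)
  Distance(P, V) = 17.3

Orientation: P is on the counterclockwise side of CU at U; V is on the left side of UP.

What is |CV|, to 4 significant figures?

40.55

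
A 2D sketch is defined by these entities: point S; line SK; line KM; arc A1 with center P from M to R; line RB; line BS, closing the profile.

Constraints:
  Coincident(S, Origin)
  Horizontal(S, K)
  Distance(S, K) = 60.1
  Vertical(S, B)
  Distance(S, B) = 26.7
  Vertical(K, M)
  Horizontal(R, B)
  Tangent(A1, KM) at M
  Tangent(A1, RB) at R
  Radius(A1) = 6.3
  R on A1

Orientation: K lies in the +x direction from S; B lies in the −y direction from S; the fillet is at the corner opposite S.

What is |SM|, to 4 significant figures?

63.47

S is at the origin; S and K share the same y with |SK| = 60.1 and K on the +x side, so K = (60.10, 0.000). S and B share the same x with |SB| = 26.7 and B on the −y side, so B = (0.000, -26.70). The virtual corner opposite S is at (60.10, -26.70). A1 meets KM tangentially, so PM is at right angles to KM and tangency of A1 to RB means the radius PR is perpendicular to RB, with radius 6.3, so the center P sits 6.3 in from both sides at P = (53.80, -20.40). That places the tangent points at M = (60.10, -20.40) on KM and R = (53.80, -26.70) on RB. Then |SM| = |M − S| = 63.47.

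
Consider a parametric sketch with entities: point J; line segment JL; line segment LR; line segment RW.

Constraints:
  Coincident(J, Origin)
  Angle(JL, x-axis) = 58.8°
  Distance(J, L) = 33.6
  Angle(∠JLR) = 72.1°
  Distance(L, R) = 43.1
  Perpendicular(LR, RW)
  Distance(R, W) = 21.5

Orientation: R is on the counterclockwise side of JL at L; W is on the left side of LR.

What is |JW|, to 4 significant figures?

34.41

J is at the origin; JL runs at 58.8° with length 33.6, so L = 33.6·(cos 58.8°, sin 58.8°) = (17.41, 28.74). ∠JLR = 72.1°, so LR runs at 58.8° + (180° − 72.1°) = 166.7° from the x-axis; with |LR| = 43.1, R = L + 43.1·(cos 166.7°, sin 166.7°) = (-24.54, 38.66). LR is perpendicular to RW; with |RW| = 21.5 on the left of LR, W = R + 21.5·(-0.2300, -0.9732) = (-29.48, 17.73). Then |JW| = |W − J| = 34.41.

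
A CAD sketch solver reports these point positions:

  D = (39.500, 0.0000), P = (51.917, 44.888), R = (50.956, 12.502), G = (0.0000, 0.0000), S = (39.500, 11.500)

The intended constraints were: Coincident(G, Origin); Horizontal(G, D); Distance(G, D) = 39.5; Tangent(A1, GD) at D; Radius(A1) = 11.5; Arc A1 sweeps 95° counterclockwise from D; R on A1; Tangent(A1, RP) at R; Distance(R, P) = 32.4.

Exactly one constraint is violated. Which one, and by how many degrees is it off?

Tangent(A1, RP) at R — off by 6.70°.

G = (0.00, 0.00) ✓; G.y = 0.00, D.y = 0.00 ✓; |GD| = 39.50 ✓; ∠(SD, DG) = 90.00° ✓; |SD| = 11.50 ✓; bearing(S→R) − bearing(S→D) = 95.00° ✓; |SR| = 11.50 ✓; ∠(SR, RP) = 96.70° ✗; |RP| = 32.40 ✓.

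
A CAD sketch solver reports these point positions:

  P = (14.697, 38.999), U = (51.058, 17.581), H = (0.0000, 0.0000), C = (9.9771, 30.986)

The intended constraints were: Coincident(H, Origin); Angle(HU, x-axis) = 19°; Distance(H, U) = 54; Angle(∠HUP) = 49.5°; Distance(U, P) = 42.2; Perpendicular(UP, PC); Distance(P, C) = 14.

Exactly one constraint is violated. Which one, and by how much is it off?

Distance(P, C) = 14 — off by 4.70.

H = (0.00, 0.00) ✓; HU at 19.00° ✓; |HU| = 54.00 ✓; ∠HUP = 49.50° ✓; |UP| = 42.20 ✓; ∠(UP, PC) = 90.00° ✓; |PC| = 9.300 ✗.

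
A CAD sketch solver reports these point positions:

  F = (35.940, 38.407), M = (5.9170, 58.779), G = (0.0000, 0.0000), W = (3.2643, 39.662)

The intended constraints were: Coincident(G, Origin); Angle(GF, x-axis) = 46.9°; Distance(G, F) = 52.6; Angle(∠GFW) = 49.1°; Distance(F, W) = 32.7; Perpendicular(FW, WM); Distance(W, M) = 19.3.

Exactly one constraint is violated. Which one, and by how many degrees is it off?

Perpendicular(FW, WM) — off by 5.70°.

G = (0.00, 0.00) ✓; GF at 46.90° ✓; |GF| = 52.60 ✓; ∠GFW = 49.10° ✓; |FW| = 32.70 ✓; ∠(FW, WM) = 95.70° ✗; |WM| = 19.30 ✓.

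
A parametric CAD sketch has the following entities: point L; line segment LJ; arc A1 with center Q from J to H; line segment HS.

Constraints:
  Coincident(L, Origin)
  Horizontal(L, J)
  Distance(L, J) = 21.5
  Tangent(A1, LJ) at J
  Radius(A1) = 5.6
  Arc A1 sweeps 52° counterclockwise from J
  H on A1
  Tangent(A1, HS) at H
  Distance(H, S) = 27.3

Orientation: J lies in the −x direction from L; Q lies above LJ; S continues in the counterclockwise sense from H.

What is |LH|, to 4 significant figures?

17.22

L is at the origin; LJ is horizontal with |LJ| = 21.5 and J on the −x side, so J = (-21.50, 0.000). Tangency of A1 to LJ means the radius QJ is perpendicular to LJ, so Q = J + (0, 5.6) = (-21.50, 5.600). On A1, J sits at bearing -90° from Q; a 52° counterclockwise sweep puts H at bearing -38°, so H = Q + 5.6·(cos -38°, sin -38°) = (-17.09, 2.152). Then |LH| = |H − L| = 17.22.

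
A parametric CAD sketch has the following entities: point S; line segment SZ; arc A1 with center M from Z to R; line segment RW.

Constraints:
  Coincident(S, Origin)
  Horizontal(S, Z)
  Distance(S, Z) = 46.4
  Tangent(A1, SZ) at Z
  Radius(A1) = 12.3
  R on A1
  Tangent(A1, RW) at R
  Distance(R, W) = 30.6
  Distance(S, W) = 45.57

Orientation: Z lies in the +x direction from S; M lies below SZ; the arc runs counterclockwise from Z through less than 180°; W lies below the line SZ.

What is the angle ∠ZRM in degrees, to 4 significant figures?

53.75°

S is at the origin; SZ is horizontal with |SZ| = 46.4 and Z on the +x side, so Z = (46.40, 0.000). The tangent condition forces MZ to be normal to SZ, so M = Z + (0, -12.3) = (46.40, -12.30). Since MR ⟂ RW (tangency), |MW| = √(12.3² + 30.6²) = 32.98 regardless of where R sits on A1. So W lies on both circle(S, 45.57) and circle(M, 32.98); the below-SZ intersection is W = (25.47, -37.79). R is the foot of the tangent from W: R = (34.67, -8.603).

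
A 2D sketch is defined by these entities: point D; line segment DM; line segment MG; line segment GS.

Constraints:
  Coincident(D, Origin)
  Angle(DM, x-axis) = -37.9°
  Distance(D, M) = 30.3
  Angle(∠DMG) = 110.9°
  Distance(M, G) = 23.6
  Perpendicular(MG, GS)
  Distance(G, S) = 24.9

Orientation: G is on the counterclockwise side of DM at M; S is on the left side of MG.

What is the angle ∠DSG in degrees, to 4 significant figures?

95.65°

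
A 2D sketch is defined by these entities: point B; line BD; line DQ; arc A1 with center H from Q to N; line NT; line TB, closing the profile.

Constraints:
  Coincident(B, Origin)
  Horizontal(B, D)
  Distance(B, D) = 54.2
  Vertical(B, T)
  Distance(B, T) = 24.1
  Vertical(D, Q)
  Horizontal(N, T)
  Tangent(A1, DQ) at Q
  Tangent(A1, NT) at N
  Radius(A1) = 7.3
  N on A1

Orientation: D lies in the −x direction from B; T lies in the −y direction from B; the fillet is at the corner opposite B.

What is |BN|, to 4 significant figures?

52.73

B is at the origin; BD is horizontal with |BD| = 54.2 and D on the −x side, so D = (-54.20, 0.000). B and T share the same x with |BT| = 24.1 and T on the −y side, so T = (0.000, -24.10). The virtual corner opposite B is at (-54.20, -24.10). Tangency of A1 to DQ means the radius HQ is perpendicular to DQ and tangency of A1 to NT means the radius HN is perpendicular to NT, with radius 7.3, so the center H sits 7.3 in from both sides at H = (-46.90, -16.80). That places the tangent points at Q = (-54.20, -16.80) on DQ and N = (-46.90, -24.10) on NT. Then |BN| = |N − B| = 52.73.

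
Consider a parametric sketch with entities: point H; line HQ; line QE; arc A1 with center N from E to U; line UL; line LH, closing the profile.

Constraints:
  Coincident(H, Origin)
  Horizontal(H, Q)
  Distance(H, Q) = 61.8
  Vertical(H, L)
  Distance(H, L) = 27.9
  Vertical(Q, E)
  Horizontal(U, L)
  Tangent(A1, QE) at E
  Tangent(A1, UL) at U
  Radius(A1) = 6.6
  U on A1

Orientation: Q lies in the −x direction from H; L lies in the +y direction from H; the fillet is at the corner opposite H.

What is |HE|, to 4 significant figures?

65.37

H is at the origin; H and Q share the same y with |HQ| = 61.8 and Q on the −x side, so Q = (-61.80, 0.000). H and L share the same x with |HL| = 27.9 and L on the +y side, so L = (0.000, 27.90). The virtual corner opposite H is at (-61.80, 27.90). The tangent condition forces NE to be normal to QE and the tangent condition forces NU to be normal to UL, with radius 6.6, so the center N sits 6.6 in from both sides at N = (-55.20, 21.30). That places the tangent points at E = (-61.80, 21.30) on QE and U = (-55.20, 27.90) on UL. Then |HE| = |E − H| = 65.37.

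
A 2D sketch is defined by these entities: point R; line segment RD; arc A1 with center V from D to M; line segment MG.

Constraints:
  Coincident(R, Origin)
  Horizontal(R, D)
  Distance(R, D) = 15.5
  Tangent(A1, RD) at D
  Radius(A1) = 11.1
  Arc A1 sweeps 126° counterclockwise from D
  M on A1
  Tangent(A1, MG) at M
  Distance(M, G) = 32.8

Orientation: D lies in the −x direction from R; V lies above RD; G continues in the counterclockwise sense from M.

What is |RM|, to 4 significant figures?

18.79

The tangent condition forces VD to be normal to RD, so V = D + (0, 11.1) = (-15.50, 11.10). On A1, D sits at bearing -90° from V; a 126° counterclockwise sweep puts M at bearing 36°, so M = V + 11.1·(cos 36°, sin 36°) = (-6.520, 17.62). Then |RM| = |M − R| = 18.79.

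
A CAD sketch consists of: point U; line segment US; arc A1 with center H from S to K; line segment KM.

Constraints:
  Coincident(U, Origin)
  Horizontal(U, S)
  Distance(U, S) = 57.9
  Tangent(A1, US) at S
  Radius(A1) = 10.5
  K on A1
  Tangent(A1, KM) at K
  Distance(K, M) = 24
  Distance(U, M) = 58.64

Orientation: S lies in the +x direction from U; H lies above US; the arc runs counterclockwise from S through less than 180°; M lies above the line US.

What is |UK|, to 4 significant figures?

67.53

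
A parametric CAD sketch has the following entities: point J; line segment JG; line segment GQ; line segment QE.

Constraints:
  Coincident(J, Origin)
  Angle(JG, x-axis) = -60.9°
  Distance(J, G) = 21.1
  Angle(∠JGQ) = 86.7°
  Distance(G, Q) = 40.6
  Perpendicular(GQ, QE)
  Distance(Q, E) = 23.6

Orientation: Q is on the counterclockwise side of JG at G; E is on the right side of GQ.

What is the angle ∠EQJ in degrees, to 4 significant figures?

118.1°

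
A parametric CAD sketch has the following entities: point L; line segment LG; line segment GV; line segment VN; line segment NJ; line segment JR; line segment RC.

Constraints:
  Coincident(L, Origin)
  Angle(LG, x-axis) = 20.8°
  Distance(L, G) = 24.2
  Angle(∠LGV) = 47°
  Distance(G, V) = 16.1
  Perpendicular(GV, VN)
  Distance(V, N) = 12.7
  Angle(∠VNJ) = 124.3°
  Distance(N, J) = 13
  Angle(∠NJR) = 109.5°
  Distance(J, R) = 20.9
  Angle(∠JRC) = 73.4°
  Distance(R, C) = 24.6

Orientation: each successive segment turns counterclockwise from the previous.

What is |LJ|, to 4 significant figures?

11.38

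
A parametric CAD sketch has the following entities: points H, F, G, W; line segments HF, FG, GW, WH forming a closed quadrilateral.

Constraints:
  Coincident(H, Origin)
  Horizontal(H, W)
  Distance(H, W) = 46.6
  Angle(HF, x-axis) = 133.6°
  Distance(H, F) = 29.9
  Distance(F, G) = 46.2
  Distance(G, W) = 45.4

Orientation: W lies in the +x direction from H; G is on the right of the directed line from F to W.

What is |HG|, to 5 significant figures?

17.688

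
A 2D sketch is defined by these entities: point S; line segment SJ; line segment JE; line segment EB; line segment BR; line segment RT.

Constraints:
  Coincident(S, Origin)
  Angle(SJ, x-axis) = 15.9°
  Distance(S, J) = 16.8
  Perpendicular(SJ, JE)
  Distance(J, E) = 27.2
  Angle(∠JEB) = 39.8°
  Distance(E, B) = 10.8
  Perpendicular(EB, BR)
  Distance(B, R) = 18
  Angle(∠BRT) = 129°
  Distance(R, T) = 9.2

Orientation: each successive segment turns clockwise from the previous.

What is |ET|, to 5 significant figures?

24.068

EB ⟂ BR, so BR runs at 55.700°; with |BR| = 18.0, R = (24.831, -0.60100). ∠BRT = 129.0° gives RT at 4.7000° from the x-axis; with |RT| = 9.2, T = (34.000, 0.15284). Then |ET| = |T − E| = 24.068.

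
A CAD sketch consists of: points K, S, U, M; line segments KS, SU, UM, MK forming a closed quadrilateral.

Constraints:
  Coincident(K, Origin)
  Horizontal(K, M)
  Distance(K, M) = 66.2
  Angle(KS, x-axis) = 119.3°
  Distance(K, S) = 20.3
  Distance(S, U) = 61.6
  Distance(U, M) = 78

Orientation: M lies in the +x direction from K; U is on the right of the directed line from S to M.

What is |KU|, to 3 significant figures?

42.9

K is at the origin; K and M share the same y with |KM| = 66.2 and M in +x, so M = (66.2, 0). KS runs at 119.3° with |KS| = 20.3, so S = (-9.93, 17.7). U is determined by |SU| = 61.6 and |UM| = 78.0 together: it lies at the intersection of circle(S, 61.6) and circle(M, 78.0). With |SM| = 78.2, the foot of the radical line on SM is 24.4 from S and the perpendicular offset is √(61.6² − 24.4²) = 56.5. Taking the right-of-SM solution: U = (1.06, -42.9).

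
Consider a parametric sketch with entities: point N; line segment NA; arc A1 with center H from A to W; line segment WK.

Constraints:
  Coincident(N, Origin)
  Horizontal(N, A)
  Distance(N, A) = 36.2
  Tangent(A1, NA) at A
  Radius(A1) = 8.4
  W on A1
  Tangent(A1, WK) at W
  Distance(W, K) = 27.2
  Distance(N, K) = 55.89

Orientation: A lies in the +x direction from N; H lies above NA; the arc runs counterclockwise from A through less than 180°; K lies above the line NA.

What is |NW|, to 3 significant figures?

45.5

N is at the origin; N and A share the same y with |NA| = 36.2 and A on the +x side, so A = (36.2, 0.00). A1 meets NA tangentially, so HA is at right angles to NA, so H = A + (0, 8.4) = (36.2, 8.40). Since HW ⟂ WK (tangency), |HK| = √(8.4² + 27.2²) = 28.5 regardless of where W sits on A1. So K lies on both circle(N, 55.89) and circle(H, 28.5); the above-NA intersection is K = (42.6, 36.1). W is the foot of the tangent from K: W = (44.6, 9.00).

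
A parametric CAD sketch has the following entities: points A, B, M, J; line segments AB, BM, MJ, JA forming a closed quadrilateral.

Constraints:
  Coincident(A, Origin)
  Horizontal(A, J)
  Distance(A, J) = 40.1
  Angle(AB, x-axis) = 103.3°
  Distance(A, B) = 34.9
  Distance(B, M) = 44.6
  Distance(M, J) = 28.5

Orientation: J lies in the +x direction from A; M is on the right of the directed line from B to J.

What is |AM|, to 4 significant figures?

13.50

A is at the origin; AJ is horizontal with |AJ| = 40.1 and J in +x, so J = (40.1, 0). AB runs at 103.3° with |AB| = 34.9, so B = (-8.029, 33.96). M is determined by |BM| = 44.6 and |MJ| = 28.5 together: it lies at the intersection of circle(B, 44.6) and circle(J, 28.5). With |BJ| = 58.91, the foot of the radical line on BJ is 39.44 from B and the perpendicular offset is √(44.6² − 39.44²) = 20.82. Taking the right-of-BJ solution: M = (12.19, -5.788).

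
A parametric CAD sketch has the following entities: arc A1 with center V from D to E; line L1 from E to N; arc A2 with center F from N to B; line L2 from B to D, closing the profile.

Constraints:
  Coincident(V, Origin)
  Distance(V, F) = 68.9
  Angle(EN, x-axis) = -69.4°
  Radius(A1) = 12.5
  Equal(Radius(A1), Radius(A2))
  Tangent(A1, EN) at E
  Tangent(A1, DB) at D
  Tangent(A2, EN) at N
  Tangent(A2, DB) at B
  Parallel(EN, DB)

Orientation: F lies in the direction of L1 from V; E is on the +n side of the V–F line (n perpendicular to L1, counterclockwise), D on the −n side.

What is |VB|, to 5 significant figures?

70.025

Tangency of A1 to both parallel lines with radius 12.5 puts E and D at V ± 12.5·n: E = (11.701, 4.3980), D = (-11.701, -4.3980). Equal radii place N and B the same way about F: N = F + 12.5·n = (35.943, -60.096), B = F − 12.5·n = (12.541, -68.893). Then |VB| = |B − V| = 70.025.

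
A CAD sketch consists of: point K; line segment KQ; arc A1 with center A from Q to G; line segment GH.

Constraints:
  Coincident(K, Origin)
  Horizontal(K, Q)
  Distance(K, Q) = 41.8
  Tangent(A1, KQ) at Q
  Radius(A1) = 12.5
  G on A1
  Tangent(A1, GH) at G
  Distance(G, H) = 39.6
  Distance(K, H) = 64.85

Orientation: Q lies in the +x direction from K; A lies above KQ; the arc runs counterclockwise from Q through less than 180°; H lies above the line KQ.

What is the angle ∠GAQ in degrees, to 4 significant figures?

115.0°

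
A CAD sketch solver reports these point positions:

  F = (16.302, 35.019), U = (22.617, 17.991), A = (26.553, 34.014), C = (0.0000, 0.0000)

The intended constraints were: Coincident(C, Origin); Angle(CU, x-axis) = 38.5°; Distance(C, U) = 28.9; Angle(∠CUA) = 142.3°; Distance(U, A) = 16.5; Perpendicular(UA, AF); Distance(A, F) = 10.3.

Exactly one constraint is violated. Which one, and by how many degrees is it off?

Perpendicular(UA, AF) — off by 8.20°.

C = (0.00, 0.00) ✓; CU at 38.50° ✓; |CU| = 28.90 ✓; ∠CUA = 142.3° ✓; |UA| = 16.50 ✓; ∠(UA, AF) = 98.20° ✗; |AF| = 10.30 ✓.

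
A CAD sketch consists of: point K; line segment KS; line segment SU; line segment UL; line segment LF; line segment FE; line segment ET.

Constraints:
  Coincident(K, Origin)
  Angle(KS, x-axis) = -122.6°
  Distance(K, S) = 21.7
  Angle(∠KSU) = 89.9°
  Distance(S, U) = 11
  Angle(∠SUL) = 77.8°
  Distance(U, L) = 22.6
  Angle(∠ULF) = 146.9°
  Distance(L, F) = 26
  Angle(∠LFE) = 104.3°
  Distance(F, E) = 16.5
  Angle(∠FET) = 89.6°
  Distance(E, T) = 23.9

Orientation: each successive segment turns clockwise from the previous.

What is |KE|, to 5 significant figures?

28.330

∠ULF = 146.9° gives LF at 12.000° from the x-axis; with |LF| = 26.0, F = (20.437, 9.0756). ∠LFE = 104.3° gives FE at -63.700° from the x-axis; with |FE| = 16.5, E = (27.747, -5.7164). Then |KE| = |E − K| = 28.330.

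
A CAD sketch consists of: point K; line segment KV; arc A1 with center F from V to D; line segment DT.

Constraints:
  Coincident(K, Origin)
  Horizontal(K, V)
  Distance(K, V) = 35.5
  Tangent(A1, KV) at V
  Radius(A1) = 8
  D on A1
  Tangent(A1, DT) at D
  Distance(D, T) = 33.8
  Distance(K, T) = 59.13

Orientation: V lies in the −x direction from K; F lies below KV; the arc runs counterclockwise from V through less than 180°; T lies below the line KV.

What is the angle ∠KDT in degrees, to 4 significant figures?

97.50°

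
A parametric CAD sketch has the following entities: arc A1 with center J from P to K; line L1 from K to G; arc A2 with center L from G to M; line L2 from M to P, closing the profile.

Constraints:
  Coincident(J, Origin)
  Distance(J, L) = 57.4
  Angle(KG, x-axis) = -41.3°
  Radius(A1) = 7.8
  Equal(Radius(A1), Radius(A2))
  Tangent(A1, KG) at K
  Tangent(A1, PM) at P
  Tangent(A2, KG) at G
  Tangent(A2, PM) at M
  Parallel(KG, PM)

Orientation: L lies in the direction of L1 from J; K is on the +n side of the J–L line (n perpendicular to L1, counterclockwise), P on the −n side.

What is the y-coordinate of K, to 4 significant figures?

5.860

The slot axis is L1's direction at -41.3°, so u = (cos -41.3°, sin -41.3°) = (0.7513, -0.6600) and n = (−sin -41.3°, cos -41.3°) = (0.6600, 0.7513). J is at the origin and L lies 57.4 along u from J, so L = 57.4·u = (43.12, -37.88). Tangency of A1 to both parallel lines with radius 7.8 puts K and P at J ± 7.8·n: K = (5.148, 5.860), P = (-5.148, -5.860). So K.y = 5.860.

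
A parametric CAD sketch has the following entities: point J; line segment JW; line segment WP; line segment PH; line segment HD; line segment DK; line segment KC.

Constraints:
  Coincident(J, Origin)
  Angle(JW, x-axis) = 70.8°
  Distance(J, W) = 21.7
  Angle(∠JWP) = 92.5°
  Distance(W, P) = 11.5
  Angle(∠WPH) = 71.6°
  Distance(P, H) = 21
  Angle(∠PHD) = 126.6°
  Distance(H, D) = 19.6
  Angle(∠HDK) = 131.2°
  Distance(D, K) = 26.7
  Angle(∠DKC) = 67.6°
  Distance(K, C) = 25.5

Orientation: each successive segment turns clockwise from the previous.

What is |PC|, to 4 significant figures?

28.01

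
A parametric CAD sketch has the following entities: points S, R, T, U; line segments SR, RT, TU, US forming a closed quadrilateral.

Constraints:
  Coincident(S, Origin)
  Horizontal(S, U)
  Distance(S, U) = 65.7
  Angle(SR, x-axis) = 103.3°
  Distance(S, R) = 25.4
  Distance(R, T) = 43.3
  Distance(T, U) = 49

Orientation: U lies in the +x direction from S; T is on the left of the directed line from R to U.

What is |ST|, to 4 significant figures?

52.11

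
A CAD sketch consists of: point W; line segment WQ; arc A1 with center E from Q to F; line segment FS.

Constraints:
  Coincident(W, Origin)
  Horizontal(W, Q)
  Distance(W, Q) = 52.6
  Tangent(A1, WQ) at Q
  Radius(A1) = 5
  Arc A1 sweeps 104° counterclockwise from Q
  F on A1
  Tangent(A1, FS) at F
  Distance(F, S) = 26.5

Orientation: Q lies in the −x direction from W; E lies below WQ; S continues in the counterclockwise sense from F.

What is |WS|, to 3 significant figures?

60.2

W is at the origin; WQ is horizontal with |WQ| = 52.6 and Q on the −x side, so Q = (-52.6, 0.00). The tangent condition forces EQ to be normal to WQ, so E = Q + (0, -5) = (-52.6, -5.00). On A1, Q sits at bearing 90° from E; a 104° counterclockwise sweep puts F at bearing 194°, so F = E + 5.0·(cos 194°, sin 194°) = (-57.5, -6.21). Since A1 is tangent to FS there, EF ⟂ FS, so FS runs along (−sin 194°, cos 194°); with |FS| = 26.5, S = (-51.0, -31.9). Then |WS| = |S − W| = 60.2.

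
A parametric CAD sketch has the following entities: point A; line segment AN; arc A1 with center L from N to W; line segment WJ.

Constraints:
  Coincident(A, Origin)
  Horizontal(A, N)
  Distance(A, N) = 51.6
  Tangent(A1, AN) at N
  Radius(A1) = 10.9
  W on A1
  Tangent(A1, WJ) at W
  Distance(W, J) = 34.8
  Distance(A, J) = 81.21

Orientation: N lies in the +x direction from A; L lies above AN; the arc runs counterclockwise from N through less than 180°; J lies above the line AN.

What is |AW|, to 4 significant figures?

62.93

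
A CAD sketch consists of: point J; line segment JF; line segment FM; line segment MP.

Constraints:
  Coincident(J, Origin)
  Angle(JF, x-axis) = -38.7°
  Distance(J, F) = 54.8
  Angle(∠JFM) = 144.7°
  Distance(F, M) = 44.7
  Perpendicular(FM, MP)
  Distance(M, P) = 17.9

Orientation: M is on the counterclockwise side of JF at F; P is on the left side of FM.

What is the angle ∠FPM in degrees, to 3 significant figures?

68.2°

J is at the origin; JF runs at -38.7° with length 54.8, so F = 54.8·(cos -38.7°, sin -38.7°) = (42.8, -34.3). ∠JFM = 144.7°, so FM runs at -38.7° + (180° − 144.7°) = -3.40° from the x-axis; with |FM| = 44.7, M = F + 44.7·(cos -3.40°, sin -3.40°) = (87.4, -36.9). FM is perpendicular to MP; with |MP| = 17.9 on the left of FM, P = M + 17.9·(0.0593, 0.998) = (88.5, -19.0). Then cos ∠FPM = PF·PM / (|PF||PM|), giving 68.2°.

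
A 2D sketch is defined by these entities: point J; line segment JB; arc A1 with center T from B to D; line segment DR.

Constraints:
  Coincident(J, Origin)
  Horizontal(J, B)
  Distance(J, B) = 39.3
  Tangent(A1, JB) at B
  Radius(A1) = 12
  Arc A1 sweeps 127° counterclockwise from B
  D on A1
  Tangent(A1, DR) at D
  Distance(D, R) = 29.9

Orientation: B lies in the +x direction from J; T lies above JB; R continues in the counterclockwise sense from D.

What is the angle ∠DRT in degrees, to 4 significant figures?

21.87°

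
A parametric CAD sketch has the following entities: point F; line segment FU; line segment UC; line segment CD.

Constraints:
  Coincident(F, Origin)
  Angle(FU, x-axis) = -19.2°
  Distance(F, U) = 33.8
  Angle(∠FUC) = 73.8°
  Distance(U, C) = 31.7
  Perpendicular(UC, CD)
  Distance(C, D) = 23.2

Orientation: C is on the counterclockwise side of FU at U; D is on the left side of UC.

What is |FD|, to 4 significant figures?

24.12

F is at the origin; FU runs at -19.2° with length 33.8, so U = 33.8·(cos -19.2°, sin -19.2°) = (31.92, -11.12). ∠FUC = 73.8°, so UC runs at -19.2° + (180° − 73.8°) = 87.00° from the x-axis; with |UC| = 31.7, C = U + 31.7·(cos 87.00°, sin 87.00°) = (33.58, 20.54). UC ⟂ CD; with |CD| = 23.2 on the left of UC, D = C + 23.2·(-0.9986, 0.05234) = (10.41, 21.76). Then |FD| = |D − F| = 24.12.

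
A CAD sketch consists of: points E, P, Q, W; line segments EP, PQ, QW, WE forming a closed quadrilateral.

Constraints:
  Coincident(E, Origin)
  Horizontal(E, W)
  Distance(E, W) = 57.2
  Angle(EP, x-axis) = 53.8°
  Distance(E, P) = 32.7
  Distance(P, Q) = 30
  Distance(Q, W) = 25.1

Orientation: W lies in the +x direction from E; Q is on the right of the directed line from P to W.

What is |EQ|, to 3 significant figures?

32.1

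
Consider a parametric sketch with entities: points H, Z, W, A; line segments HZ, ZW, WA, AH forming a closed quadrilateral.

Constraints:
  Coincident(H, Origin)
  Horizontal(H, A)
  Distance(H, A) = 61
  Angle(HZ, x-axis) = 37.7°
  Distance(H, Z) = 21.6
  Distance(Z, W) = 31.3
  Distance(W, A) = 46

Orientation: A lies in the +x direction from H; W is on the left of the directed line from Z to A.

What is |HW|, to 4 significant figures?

52.41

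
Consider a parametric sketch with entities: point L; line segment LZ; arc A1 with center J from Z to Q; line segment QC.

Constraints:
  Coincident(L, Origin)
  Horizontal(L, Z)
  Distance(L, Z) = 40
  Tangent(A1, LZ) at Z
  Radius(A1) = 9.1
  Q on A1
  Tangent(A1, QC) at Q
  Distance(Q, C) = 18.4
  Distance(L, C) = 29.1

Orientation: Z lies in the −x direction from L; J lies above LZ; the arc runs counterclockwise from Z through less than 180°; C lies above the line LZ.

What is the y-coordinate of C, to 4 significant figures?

19.02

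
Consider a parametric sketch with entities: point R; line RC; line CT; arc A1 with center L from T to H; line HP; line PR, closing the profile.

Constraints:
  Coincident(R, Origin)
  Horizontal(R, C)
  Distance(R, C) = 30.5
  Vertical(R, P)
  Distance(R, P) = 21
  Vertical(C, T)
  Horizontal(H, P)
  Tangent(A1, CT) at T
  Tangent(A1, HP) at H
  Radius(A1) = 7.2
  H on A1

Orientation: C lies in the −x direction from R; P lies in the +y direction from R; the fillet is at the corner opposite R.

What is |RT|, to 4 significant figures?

33.48

R is at the origin; RC is horizontal with |RC| = 30.5 and C on the −x side, so C = (-30.50, 0.000). R and P share the same x with |RP| = 21.0 and P on the +y side, so P = (0.000, 21.00). The virtual corner opposite R is at (-30.50, 21.00). Tangency of A1 to CT means the radius LT is perpendicular to CT and A1 meets HP tangentially, so LH is at right angles to HP, with radius 7.2, so the center L sits 7.2 in from both sides at L = (-23.30, 13.80). That places the tangent points at T = (-30.50, 13.80) on CT and H = (-23.30, 21.00) on HP. Then |RT| = |T − R| = 33.48.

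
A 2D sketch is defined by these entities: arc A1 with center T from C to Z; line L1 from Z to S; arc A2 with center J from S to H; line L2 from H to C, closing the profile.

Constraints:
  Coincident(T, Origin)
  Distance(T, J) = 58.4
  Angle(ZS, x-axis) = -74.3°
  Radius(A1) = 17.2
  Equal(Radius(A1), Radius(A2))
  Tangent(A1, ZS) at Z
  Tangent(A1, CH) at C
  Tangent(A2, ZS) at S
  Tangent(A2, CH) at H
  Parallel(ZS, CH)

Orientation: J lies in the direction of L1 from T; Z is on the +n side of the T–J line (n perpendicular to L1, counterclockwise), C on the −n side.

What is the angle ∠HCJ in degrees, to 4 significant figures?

16.41°

The slot axis is L1's direction at -74.3°, so u = (cos -74.3°, sin -74.3°) = (0.2706, -0.9627) and n = (−sin -74.3°, cos -74.3°) = (0.9627, 0.2706). T is at the origin and J lies 58.4 along u from T, so J = 58.4·u = (15.80, -56.22). Tangency of A1 to both parallel lines with radius 17.2 puts Z and C at T ± 17.2·n: Z = (16.56, 4.654), C = (-16.56, -4.654). Equal radii place S and H the same way about J: S = J + 17.2·n = (32.36, -51.57), H = J − 17.2·n = (-0.7552, -60.88). Then cos ∠HCJ = CH·CJ / (|CH||CJ|), giving 16.41°.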